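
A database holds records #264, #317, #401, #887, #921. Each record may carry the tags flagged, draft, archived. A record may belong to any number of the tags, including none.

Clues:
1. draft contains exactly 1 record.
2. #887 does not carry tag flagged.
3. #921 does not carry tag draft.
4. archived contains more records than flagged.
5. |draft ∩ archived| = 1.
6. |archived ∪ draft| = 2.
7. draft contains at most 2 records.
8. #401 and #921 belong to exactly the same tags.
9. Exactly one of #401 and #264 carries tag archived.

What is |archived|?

2

From (2): #887 ∉ flagged.
From (3): #921 ∉ draft.
(8): #401 matches #921: #401 ∉ draft.
Suppose #264 ∉ archived: no assignment then satisfies all the clues, so #264 ∈ archived.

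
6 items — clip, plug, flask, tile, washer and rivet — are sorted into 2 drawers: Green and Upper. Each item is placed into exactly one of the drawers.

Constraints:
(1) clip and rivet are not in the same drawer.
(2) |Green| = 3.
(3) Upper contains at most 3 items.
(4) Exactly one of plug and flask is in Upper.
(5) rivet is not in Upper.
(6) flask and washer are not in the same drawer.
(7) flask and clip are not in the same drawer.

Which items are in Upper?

From (5): rivet ∉ Upper.
Only one drawer left: rivet ∈ Green.
(1): clip ∉ Green.
Only one drawer left: clip ∈ Upper.
(7): flask ∉ Upper.
Only one drawer left: flask ∈ Green.
(4) (exactly one): plug ∈ Upper.
(6): washer ∉ Green.
Only one drawer left: washer ∈ Upper.
(2): only 3 candidates remain for Green, so all are in.

Upper = {clip, plug, washer}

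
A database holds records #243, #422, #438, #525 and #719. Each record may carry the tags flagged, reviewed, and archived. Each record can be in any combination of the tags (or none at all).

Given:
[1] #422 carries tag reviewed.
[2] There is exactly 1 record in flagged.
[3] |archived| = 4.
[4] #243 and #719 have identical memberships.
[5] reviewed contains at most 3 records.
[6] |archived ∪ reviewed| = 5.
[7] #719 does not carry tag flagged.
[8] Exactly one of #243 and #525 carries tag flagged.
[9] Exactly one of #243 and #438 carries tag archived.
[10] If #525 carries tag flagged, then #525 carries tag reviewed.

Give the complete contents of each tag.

flagged = {#525}; reviewed = {#422, #438, #525}; archived = {#243, #422, #525, #719}

From (1): #422 ∈ reviewed.
From (7): #719 ∉ flagged.
(4): #243 matches #719: #243 ∉ flagged.
(8) (exactly one): #525 ∈ flagged.
(10): #525 ∈ reviewed.
(2): flagged already has 1, so the rest are out.
Suppose #243 ∈ reviewed: no assignment then satisfies all the clues, so #243 ∉ reviewed.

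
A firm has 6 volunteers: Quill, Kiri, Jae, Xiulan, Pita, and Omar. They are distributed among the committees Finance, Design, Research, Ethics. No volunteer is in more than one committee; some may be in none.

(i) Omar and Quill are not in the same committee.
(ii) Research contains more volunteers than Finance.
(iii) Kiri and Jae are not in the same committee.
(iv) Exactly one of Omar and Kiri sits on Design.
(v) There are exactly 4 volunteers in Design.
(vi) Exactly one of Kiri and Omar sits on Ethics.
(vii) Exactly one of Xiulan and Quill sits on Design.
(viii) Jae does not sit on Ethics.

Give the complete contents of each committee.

Finance = {}; Design = {Jae, Omar, Pita, Xiulan}; Research = {Quill}; Ethics = {Kiri}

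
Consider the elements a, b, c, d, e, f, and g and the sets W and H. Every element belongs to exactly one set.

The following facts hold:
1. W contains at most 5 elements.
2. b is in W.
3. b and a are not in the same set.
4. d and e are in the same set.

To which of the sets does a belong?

a: H

From (2): b ∈ W.
(3): a ∉ W.
Only one set left: a ∈ H.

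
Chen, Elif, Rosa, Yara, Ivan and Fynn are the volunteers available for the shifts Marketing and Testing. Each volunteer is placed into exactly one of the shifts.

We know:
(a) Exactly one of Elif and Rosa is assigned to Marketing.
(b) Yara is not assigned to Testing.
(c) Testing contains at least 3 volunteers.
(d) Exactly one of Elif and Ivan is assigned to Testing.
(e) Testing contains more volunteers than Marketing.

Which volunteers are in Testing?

From (b): Yara ∉ Testing.
Only one shift left: Yara ∈ Marketing.
Suppose Chen ∉ Testing: no assignment then satisfies all the clues, so Chen ∈ Testing.

Testing = {Chen, Fynn, Ivan, Rosa}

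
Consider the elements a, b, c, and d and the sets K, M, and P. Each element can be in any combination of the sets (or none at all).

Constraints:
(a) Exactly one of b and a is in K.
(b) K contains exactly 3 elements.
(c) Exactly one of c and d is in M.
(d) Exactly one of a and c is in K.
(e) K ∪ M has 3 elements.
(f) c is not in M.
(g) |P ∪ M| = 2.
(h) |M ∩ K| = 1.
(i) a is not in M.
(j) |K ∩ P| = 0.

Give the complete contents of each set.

From (f): c ∉ M.
From (i): a ∉ M.
(c) (exactly one): d ∈ M.
Suppose a ∈ K: no assignment then satisfies all the clues, so a ∉ K.

K = {b, c, d}; M = {d}; P = {a}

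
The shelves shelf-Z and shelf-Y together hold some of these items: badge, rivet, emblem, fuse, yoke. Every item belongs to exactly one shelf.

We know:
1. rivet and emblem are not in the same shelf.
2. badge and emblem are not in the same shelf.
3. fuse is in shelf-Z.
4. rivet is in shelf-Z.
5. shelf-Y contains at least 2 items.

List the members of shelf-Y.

shelf-Y = {emblem, yoke}

From (3): fuse ∈ shelf-Z.
From (4): rivet ∈ shelf-Z.
(1): emblem ∉ shelf-Z.
Only one shelf left: emblem ∈ shelf-Y.
(2): badge ∉ shelf-Y.
(5): only 2 candidates remain for shelf-Y, so all are in.
Only one shelf left: badge ∈ shelf-Z.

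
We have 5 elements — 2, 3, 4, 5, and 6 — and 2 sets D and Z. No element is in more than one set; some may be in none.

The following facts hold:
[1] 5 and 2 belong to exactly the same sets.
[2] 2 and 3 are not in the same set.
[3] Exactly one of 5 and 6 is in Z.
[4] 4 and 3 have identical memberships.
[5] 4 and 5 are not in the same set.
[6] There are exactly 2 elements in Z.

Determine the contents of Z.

Z = {2, 5}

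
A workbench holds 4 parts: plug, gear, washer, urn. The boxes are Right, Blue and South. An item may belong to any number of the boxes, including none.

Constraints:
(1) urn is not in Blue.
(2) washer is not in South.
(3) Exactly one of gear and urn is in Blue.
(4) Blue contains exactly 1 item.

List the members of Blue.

From (1): urn ∉ Blue.
From (2): washer ∉ South.
(3) (exactly one): gear ∈ Blue.
(4): Blue already has 1, so the rest are out.

Blue = {gear}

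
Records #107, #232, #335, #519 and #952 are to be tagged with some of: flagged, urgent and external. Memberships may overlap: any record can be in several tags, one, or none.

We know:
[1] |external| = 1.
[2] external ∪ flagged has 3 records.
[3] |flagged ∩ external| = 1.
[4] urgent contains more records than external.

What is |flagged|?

3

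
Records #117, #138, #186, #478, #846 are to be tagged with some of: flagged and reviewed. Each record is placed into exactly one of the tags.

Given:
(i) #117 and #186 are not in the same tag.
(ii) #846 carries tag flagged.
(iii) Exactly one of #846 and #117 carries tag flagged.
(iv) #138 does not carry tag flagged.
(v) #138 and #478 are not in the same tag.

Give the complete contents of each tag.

From (ii): #846 ∈ flagged.
From (iv): #138 ∉ flagged.
(iii) (exactly one): #117 ∉ flagged.
Only one tag left: #117 ∈ reviewed.
Only one tag left: #138 ∈ reviewed.
(i): #186 ∉ reviewed.
(v): #478 ∉ reviewed.
Only one tag left: #186 ∈ flagged.
Only one tag left: #478 ∈ flagged.

flagged = {#186, #478, #846}; reviewed = {#117, #138}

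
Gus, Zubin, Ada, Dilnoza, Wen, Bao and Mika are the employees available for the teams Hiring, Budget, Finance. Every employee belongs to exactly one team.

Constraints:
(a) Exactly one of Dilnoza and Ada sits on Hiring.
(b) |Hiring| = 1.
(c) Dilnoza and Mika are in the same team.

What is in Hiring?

Hiring = {Ada}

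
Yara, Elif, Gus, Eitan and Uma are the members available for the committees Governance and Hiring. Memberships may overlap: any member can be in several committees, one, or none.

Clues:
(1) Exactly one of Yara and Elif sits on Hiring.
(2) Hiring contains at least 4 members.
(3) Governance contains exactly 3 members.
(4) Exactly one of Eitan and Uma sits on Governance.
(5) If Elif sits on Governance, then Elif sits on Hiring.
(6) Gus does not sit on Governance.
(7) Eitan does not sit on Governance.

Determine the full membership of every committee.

Governance = {Elif, Uma, Yara}; Hiring = {Eitan, Elif, Gus, Uma}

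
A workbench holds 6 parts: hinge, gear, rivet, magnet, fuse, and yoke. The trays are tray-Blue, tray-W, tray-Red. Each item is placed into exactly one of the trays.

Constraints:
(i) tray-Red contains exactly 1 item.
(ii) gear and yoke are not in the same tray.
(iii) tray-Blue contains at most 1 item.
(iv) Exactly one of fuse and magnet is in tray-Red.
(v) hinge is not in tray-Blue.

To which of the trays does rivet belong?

From (v): hinge ∉ tray-Blue.
Suppose rivet ∈ tray-Blue: no assignment then satisfies all the clues, so rivet ∉ tray-Blue.

rivet: tray-W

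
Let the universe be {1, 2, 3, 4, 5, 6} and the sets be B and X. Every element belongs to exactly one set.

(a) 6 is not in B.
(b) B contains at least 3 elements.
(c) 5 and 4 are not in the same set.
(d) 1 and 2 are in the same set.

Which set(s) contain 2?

2: B

From (a): 6 ∉ B.
Only one set left: 6 ∈ X.
Suppose 2 ∉ B: no assignment then satisfies all the clues, so 2 ∈ B.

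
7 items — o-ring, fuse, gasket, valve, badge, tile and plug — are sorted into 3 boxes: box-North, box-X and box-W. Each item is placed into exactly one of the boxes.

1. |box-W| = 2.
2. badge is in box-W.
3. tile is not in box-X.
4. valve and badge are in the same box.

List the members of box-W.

box-W = {badge, valve}

From (2): badge ∈ box-W.
From (3): tile ∉ box-X.
(4): valve matches badge: valve ∉ box-North.
(4): valve matches badge: valve ∉ box-X.
(4): valve matches badge: valve ∈ box-W.
(1): box-W already has 2, so the rest are out.
Only one box left: tile ∈ box-North.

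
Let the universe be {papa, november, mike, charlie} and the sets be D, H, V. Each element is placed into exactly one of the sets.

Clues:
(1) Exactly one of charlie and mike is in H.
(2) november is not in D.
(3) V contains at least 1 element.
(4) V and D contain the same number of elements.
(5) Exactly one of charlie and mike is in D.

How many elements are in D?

1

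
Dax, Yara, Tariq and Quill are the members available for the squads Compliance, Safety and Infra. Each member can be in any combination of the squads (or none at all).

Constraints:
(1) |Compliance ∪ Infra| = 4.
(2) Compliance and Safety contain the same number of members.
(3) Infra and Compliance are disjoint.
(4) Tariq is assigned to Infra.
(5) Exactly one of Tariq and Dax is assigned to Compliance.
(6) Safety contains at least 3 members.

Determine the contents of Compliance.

Compliance = {Dax, Quill, Yara}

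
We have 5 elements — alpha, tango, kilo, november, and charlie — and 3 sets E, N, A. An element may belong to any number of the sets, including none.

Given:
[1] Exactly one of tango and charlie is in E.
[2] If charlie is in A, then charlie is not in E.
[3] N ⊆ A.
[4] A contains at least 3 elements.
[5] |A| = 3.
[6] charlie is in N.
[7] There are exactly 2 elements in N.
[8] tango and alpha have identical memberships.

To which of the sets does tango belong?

tango: E

From (6): charlie ∈ N.
(3) with charlie ∈ N: charlie ∈ A.
(2): charlie ∉ E.
(1) (exactly one): tango ∈ E.
(8): alpha matches tango: alpha ∈ E.
Suppose tango ∈ N: no assignment then satisfies all the clues, so tango ∉ N.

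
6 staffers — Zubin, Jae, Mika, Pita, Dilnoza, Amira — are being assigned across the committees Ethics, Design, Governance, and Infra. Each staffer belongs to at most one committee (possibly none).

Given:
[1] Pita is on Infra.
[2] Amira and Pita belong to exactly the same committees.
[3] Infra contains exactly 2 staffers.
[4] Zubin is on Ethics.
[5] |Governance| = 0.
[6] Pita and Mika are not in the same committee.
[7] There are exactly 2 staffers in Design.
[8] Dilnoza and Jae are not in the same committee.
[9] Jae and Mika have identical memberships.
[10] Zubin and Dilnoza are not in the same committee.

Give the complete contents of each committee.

Ethics = {Zubin}; Design = {Jae, Mika}; Governance = {}; Infra = {Amira, Pita}

From (1): Pita ∈ Infra.
From (4): Zubin ∈ Ethics.
(2): Amira matches Pita: Amira ∉ Ethics.
(2): Amira matches Pita: Amira ∉ Design.
(2): Amira matches Pita: Amira ∉ Governance.
(2): Amira matches Pita: Amira ∈ Infra.
(3): Infra already has 2, so the rest are out.
(5): Governance already has 0, so the rest are out.
(10): Dilnoza ∉ Ethics.
Suppose Jae ∈ Ethics: no assignment then satisfies all the clues, so Jae ∉ Ethics.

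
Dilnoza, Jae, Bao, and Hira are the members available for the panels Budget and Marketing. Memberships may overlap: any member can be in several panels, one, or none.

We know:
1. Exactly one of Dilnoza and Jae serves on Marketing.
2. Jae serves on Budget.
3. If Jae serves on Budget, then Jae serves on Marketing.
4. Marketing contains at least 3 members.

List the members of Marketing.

From (2): Jae ∈ Budget.
(3): Jae ∈ Marketing.
(1) (exactly one): Dilnoza ∉ Marketing.
(4): only 3 candidates remain for Marketing, so all are in.

Marketing = {Bao, Hira, Jae}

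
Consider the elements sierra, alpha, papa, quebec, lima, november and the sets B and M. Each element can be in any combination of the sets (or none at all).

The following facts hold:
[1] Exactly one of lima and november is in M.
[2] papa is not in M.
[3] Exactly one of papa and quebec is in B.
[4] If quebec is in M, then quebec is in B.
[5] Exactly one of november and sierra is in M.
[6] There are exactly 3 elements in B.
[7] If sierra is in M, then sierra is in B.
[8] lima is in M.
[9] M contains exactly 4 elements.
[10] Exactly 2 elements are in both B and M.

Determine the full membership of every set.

B = {november, quebec, sierra}; M = {alpha, lima, quebec, sierra}

From (2): papa ∉ M.
From (8): lima ∈ M.
(1) (exactly one): november ∉ M.
(5) (exactly one): sierra ∈ M.
(7): sierra ∈ B.
(9): only 4 candidates remain for M, so all are in.
(4): quebec ∈ B.
(3) (exactly one): papa ∉ B.
Suppose alpha ∈ B: no assignment then satisfies all the clues, so alpha ∉ B.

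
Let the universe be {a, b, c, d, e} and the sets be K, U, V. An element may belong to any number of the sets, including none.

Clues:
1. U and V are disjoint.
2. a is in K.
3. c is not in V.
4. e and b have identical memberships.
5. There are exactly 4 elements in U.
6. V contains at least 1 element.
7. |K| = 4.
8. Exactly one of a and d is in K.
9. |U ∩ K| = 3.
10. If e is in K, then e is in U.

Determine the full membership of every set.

From (2): a ∈ K.
From (3): c ∉ V.
(8) (exactly one): d ∉ K.
(7): only 4 candidates remain for K, so all are in.
(10): e ∈ U.
(1) (disjoint): e ∉ V.
(4): b matches e: b ∈ U.
(4): b matches e: b ∉ V.
Suppose a ∈ U: no assignment then satisfies all the clues, so a ∉ U.

K = {a, b, c, e}; U = {b, c, d, e}; V = {a}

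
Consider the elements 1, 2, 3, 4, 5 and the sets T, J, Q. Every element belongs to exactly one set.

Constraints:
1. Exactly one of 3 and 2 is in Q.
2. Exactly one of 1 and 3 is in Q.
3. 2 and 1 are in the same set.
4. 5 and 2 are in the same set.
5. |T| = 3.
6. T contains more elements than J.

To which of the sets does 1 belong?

1: T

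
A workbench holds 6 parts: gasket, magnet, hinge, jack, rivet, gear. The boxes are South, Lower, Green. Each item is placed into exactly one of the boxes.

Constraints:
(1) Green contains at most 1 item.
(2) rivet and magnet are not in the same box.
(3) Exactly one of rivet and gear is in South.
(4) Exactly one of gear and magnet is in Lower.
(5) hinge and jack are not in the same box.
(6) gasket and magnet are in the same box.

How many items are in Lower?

3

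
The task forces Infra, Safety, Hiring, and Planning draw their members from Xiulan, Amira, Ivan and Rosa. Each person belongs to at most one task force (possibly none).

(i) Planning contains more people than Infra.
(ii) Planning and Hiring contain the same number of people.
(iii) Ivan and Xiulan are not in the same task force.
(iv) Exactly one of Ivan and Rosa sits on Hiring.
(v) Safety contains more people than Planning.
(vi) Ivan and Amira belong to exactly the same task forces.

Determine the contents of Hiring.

Hiring = {Rosa}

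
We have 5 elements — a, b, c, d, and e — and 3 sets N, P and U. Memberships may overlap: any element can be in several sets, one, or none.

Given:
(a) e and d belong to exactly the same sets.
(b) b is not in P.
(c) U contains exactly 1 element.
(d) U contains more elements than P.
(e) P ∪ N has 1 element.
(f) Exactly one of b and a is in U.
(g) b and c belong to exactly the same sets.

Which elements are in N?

N = {a}

From (b): b ∉ P.
(g): c matches b: c ∉ P.
Suppose a ∉ N: no assignment then satisfies all the clues, so a ∈ N.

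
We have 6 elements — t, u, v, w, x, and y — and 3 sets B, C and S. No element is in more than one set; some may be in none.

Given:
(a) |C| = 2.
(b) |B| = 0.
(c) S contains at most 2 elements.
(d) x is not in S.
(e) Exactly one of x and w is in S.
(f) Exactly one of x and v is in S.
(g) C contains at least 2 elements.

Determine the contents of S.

From (d): x ∉ S.
(b): B already has 0, so the rest are out.
(e) (exactly one): w ∈ S.
(f) (exactly one): v ∈ S.
(c): S already has 2, so the rest are out.

S = {v, w}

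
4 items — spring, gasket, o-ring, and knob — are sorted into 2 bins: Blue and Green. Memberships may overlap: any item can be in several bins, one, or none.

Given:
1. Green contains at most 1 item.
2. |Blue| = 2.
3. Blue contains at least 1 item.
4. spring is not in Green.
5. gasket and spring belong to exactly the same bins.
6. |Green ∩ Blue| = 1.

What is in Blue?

From (4): spring ∉ Green.
(5): gasket matches spring: gasket ∉ Green.
Suppose spring ∈ Blue: no assignment then satisfies all the clues, so spring ∉ Blue.

Blue = {knob, o-ring}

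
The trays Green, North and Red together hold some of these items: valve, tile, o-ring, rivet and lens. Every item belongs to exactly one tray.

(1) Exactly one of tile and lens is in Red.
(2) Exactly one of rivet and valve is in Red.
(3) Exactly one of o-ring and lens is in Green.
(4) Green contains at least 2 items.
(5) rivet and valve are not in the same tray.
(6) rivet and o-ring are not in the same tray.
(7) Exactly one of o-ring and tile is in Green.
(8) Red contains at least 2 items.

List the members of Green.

Green = {o-ring, valve}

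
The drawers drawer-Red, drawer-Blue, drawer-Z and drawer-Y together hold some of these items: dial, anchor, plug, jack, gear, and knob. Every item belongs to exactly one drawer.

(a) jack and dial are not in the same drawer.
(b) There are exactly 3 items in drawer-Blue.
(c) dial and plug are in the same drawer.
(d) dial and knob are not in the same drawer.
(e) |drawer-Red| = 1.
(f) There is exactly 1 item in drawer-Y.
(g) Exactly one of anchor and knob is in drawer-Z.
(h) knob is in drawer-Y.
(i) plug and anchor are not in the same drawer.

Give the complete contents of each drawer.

From (h): knob ∈ drawer-Y.
(d): dial ∉ drawer-Y.
(f): drawer-Y already has 1, so the rest are out.
(g) (exactly one): anchor ∈ drawer-Z.
(i): plug ∉ drawer-Z.
(c): dial matches plug: dial ∉ drawer-Z.
Suppose dial ∈ drawer-Red: no assignment then satisfies all the clues, so dial ∉ drawer-Red.

drawer-Red = {jack}; drawer-Blue = {dial, gear, plug}; drawer-Z = {anchor}; drawer-Y = {knob}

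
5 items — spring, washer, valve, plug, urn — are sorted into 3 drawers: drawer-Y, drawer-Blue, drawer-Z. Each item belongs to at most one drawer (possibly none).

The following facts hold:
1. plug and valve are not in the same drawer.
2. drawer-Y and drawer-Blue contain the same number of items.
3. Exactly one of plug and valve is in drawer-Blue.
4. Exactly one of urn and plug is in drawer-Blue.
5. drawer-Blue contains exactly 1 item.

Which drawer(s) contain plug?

plug: drawer-Blue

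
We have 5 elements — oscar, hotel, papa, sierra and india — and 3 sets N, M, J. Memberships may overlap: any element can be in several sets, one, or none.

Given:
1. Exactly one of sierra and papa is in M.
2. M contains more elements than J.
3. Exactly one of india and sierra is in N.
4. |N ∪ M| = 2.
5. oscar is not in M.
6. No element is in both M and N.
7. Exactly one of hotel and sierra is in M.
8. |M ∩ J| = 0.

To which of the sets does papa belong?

papa: none

From (5): oscar ∉ M.
Suppose papa ∈ N: no assignment then satisfies all the clues, so papa ∉ N.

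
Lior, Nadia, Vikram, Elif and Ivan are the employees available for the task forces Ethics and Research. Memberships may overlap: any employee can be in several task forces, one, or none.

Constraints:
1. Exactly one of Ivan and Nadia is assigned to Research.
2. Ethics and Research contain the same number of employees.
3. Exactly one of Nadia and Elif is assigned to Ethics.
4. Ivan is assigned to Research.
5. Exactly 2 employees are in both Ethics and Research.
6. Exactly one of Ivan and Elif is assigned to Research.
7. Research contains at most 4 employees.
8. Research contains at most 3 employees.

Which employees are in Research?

Research = {Ivan, Lior, Vikram}

From (4): Ivan ∈ Research.
(1) (exactly one): Nadia ∉ Research.
(6) (exactly one): Elif ∉ Research.
Suppose Lior ∉ Research: no assignment then satisfies all the clues, so Lior ∈ Research.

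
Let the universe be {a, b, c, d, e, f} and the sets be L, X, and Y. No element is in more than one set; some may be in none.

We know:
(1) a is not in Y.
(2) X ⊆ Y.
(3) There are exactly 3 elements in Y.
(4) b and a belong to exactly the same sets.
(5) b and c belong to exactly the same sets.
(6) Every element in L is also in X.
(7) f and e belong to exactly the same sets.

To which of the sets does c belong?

c: none

From (1): a ∉ Y.
(2) contrapositive: a ∉ X.
(4): b matches a: b ∉ X.
(4): b matches a: b ∉ Y.
(5): c matches b: c ∉ X.
(5): c matches b: c ∉ Y.
(6) contrapositive: a ∉ L.
(6) contrapositive: b ∉ L.
(6) contrapositive: c ∉ L.
(3): only 3 candidates remain for Y, so all are in.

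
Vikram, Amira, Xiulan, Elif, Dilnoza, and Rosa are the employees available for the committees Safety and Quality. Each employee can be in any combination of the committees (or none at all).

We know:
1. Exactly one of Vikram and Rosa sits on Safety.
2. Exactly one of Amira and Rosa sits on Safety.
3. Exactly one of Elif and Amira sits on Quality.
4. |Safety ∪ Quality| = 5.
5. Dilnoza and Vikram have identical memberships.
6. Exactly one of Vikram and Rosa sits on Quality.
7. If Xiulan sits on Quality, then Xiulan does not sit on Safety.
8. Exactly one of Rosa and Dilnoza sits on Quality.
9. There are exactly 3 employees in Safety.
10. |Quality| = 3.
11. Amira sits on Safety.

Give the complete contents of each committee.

Safety = {Amira, Dilnoza, Vikram}; Quality = {Amira, Rosa, Xiulan}

From (11): Amira ∈ Safety.
(2) (exactly one): Rosa ∉ Safety.
(1) (exactly one): Vikram ∈ Safety.
(5): Dilnoza matches Vikram: Dilnoza ∈ Safety.
(9): Safety already has 3, so the rest are out.
Suppose Vikram ∈ Quality: no assignment then satisfies all the clues, so Vikram ∉ Quality.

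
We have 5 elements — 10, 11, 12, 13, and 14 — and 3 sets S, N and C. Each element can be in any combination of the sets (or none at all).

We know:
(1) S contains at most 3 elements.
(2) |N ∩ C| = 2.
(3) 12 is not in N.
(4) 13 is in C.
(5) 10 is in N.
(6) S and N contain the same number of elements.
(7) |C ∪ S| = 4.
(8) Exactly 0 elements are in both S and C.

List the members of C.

C = {10, 13}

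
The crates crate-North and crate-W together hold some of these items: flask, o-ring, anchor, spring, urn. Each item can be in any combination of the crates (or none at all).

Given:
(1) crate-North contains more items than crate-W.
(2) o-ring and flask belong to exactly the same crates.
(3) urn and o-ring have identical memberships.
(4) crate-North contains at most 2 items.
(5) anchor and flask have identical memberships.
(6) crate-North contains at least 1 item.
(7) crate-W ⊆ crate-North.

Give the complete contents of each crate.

crate-North = {spring}; crate-W = {}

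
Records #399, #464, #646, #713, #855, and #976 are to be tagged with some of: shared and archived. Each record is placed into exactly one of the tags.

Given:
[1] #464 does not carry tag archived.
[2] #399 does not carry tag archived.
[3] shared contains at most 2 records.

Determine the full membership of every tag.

From (1): #464 ∉ archived.
From (2): #399 ∉ archived.
Only one tag left: #399 ∈ shared.
Only one tag left: #464 ∈ shared.
(3): shared already has 2, so the rest are out.
Only one tag left: #646 ∈ archived.
Only one tag left: #713 ∈ archived.
Only one tag left: #855 ∈ archived.
Only one tag left: #976 ∈ archived.

shared = {#399, #464}; archived = {#646, #713, #855, #976}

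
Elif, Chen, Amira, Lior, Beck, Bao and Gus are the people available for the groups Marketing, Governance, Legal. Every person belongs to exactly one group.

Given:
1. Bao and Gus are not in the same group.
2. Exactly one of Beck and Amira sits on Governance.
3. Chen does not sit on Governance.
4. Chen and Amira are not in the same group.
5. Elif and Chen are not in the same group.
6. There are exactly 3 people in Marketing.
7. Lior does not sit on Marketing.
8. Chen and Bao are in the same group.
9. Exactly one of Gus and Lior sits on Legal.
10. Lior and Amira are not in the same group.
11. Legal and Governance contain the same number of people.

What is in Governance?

Governance = {Amira, Gus}

From (3): Chen ∉ Governance.
From (7): Lior ∉ Marketing.
(8): Bao matches Chen: Bao ∉ Governance.
Suppose Elif ∈ Governance: no assignment then satisfies all the clues, so Elif ∉ Governance.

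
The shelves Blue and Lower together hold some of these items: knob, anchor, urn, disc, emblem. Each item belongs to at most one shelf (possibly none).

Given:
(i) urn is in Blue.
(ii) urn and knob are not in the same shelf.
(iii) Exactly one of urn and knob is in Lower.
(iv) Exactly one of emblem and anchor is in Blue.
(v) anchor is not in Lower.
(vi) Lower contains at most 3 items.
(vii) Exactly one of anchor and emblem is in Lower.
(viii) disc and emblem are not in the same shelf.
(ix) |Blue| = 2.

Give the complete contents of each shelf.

Blue = {anchor, urn}; Lower = {emblem, knob}

From (i): urn ∈ Blue.
From (v): anchor ∉ Lower.
(ii): knob ∉ Blue.
(iii) (exactly one): knob ∈ Lower.
(vii) (exactly one): emblem ∈ Lower.
(viii): disc ∉ Lower.
(iv) (exactly one): anchor ∈ Blue.
(ix): Blue already has 2, so the rest are out.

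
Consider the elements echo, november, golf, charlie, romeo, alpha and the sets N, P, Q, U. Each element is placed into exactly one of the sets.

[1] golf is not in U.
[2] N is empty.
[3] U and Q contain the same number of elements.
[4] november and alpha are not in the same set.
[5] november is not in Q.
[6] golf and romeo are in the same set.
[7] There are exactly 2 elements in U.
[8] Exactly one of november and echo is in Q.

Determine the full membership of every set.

N = {}; P = {golf, romeo}; Q = {alpha, echo}; U = {charlie, november}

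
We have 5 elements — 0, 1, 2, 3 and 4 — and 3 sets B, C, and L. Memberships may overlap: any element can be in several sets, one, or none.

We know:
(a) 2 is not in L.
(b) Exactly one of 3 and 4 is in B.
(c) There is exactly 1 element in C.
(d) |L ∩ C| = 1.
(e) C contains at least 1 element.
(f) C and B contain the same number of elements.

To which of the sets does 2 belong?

From (a): 2 ∉ L.
Suppose 2 ∈ B: no assignment then satisfies all the clues, so 2 ∉ B.

2: none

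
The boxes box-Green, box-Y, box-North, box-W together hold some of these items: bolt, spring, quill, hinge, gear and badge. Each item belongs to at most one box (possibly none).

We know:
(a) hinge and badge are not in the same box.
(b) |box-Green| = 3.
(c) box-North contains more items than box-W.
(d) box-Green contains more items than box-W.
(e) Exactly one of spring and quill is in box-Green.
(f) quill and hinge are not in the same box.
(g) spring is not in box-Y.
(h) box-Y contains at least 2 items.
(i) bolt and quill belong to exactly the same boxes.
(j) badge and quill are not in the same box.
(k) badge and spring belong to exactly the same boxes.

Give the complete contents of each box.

box-Green = {badge, gear, spring}; box-Y = {bolt, quill}; box-North = {hinge}; box-W = {}

From (g): spring ∉ box-Y.
(k): badge matches spring: badge ∉ box-Y.
Suppose bolt ∈ box-Green: no assignment then satisfies all the clues, so bolt ∉ box-Green.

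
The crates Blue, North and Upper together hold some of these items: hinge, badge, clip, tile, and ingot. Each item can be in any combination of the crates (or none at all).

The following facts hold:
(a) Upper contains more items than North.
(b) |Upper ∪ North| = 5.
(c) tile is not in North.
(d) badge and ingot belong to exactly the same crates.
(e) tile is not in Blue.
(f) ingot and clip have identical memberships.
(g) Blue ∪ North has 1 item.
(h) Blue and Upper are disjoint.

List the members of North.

North = {hinge}

From (c): tile ∉ North.
From (e): tile ∉ Blue.
Suppose hinge ∉ North: no assignment then satisfies all the clues, so hinge ∈ North.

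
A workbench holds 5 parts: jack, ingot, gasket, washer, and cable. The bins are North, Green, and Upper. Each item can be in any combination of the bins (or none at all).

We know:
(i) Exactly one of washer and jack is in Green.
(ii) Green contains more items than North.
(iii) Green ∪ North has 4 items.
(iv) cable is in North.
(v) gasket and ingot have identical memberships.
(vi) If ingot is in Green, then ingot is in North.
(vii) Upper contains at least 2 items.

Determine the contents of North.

North = {cable, gasket, ingot}

From (iv): cable ∈ North.
Suppose jack ∈ North: no assignment then satisfies all the clues, so jack ∉ North.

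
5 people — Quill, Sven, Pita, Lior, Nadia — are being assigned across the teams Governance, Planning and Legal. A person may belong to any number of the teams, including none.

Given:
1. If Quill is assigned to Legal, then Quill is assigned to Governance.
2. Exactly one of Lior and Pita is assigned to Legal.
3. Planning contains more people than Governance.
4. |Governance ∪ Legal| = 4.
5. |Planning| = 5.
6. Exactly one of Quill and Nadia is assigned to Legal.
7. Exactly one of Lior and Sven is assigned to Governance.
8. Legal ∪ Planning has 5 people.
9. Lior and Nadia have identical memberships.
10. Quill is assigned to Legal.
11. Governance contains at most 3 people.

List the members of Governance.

Governance = {Lior, Nadia, Quill}

From (10): Quill ∈ Legal.
(1): Quill ∈ Governance.
(5): only 5 candidates remain for Planning, so all are in.
(6) (exactly one): Nadia ∉ Legal.
(9): Lior matches Nadia: Lior ∉ Legal.
(2) (exactly one): Pita ∈ Legal.
Suppose Sven ∈ Governance: no assignment then satisfies all the clues, so Sven ∉ Governance.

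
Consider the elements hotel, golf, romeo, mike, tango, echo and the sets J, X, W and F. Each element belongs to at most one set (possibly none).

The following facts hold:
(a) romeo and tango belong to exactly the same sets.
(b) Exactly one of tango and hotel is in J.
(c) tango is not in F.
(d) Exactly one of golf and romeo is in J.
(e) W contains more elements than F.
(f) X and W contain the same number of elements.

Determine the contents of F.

F = {}

From (c): tango ∉ F.
(a): romeo matches tango: romeo ∉ F.
Suppose hotel ∈ F: no assignment then satisfies all the clues, so hotel ∉ F.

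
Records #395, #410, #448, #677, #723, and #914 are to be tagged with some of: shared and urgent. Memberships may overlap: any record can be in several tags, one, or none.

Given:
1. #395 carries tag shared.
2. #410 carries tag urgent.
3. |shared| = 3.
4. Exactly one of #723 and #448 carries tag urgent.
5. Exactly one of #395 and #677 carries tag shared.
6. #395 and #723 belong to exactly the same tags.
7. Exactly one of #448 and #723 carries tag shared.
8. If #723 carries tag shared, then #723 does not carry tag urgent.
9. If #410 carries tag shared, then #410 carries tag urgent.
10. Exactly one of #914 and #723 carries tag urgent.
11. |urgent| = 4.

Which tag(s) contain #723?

#723: shared

From (1): #395 ∈ shared.
From (2): #410 ∈ urgent.
(5) (exactly one): #677 ∉ shared.
(6): #723 matches #395: #723 ∈ shared.
(7) (exactly one): #448 ∉ shared.
(8): #723 ∉ urgent.
(10) (exactly one): #914 ∈ urgent.
(4) (exactly one): #448 ∈ urgent.
(6): #395 matches #723: #395 ∉ urgent.
(11): only 4 candidates remain for urgent, so all are in.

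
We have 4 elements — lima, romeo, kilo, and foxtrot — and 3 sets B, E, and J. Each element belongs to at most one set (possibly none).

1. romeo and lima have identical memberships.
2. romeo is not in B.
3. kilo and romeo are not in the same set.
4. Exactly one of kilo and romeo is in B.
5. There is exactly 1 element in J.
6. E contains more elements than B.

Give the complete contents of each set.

From (2): romeo ∉ B.
(1): lima matches romeo: lima ∉ B.
(4) (exactly one): kilo ∈ B.
Suppose lima ∉ E: no assignment then satisfies all the clues, so lima ∈ E.

B = {kilo}; E = {lima, romeo}; J = {foxtrot}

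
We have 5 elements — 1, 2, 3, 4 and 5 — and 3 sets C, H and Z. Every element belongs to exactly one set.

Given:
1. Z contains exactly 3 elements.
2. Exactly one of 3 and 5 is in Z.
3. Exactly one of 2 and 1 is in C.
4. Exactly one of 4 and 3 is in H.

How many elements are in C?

1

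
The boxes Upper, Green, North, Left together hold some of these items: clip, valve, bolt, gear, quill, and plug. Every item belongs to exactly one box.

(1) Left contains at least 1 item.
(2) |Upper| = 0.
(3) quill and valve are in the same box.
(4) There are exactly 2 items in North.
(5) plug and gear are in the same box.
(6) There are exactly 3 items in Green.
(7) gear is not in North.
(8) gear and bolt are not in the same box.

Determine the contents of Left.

Left = {bolt}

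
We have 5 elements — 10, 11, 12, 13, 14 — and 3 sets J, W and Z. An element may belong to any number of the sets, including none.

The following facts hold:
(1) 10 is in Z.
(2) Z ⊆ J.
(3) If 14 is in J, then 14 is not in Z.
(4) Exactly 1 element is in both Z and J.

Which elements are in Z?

Z = {10}

From (1): 10 ∈ Z.
(2) with 10 ∈ Z: 10 ∈ J.
Suppose 11 ∈ Z: no assignment then satisfies all the clues, so 11 ∉ Z.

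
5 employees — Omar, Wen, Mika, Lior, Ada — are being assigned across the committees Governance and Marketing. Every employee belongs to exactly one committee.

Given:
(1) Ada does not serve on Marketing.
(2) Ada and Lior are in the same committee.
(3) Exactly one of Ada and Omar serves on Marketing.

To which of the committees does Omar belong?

Omar: Marketing

From (1): Ada ∉ Marketing.
(2): Lior matches Ada: Lior ∉ Marketing.
(3) (exactly one): Omar ∈ Marketing.
Only one committee left: Lior ∈ Governance.
Only one committee left: Ada ∈ Governance.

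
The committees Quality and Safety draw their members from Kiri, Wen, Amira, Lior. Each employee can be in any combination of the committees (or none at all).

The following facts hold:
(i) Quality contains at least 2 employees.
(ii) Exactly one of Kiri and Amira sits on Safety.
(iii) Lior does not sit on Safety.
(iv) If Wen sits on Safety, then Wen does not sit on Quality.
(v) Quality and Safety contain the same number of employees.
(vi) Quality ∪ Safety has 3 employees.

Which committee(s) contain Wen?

From (iii): Lior ∉ Safety.
Suppose Wen ∈ Quality: no assignment then satisfies all the clues, so Wen ∉ Quality.

Wen: Safety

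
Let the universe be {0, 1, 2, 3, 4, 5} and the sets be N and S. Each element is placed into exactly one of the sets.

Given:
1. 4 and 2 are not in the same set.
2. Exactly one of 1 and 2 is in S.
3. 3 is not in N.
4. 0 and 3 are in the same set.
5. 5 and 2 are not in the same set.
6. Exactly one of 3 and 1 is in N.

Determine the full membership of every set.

From (3): 3 ∉ N.
(4): 0 matches 3: 0 ∉ N.
(6) (exactly one): 1 ∈ N.
Only one set left: 0 ∈ S.
Only one set left: 3 ∈ S.
(2) (exactly one): 2 ∈ S.
(5): 5 ∉ S.
Only one set left: 5 ∈ N.
(1): 4 ∉ S.
Only one set left: 4 ∈ N.

N = {1, 4, 5}; S = {0, 2, 3}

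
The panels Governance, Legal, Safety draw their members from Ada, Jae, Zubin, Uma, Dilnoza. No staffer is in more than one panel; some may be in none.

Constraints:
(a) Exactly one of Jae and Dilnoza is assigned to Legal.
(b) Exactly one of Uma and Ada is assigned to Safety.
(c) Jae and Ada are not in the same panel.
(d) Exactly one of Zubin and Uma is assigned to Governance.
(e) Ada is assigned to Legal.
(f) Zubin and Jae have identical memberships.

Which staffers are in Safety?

From (e): Ada ∈ Legal.
(b) (exactly one): Uma ∈ Safety.
(c): Jae ∉ Legal.
(d) (exactly one): Zubin ∈ Governance.
(f): Jae matches Zubin: Jae ∈ Governance.
(a) (exactly one): Dilnoza ∈ Legal.

Safety = {Uma}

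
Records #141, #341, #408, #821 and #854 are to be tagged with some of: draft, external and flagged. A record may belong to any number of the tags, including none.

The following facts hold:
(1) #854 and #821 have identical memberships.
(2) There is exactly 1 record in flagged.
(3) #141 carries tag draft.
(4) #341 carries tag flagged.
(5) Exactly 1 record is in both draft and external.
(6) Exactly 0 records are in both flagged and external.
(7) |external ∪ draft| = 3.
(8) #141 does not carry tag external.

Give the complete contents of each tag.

draft = {#141, #341, #408}; external = {#408}; flagged = {#341}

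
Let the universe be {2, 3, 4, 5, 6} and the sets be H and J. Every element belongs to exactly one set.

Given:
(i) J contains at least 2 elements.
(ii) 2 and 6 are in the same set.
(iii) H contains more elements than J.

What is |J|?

2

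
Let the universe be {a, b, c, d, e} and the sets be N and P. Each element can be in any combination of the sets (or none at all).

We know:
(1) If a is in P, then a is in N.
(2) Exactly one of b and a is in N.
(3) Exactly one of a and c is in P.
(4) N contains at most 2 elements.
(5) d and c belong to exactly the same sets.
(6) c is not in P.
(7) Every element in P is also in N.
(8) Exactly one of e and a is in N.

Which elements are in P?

From (6): c ∉ P.
(3) (exactly one): a ∈ P.
(5): d matches c: d ∉ P.
(7) with a ∈ P: a ∈ N.
(8) (exactly one): e ∉ N.
(2) (exactly one): b ∉ N.
(7) contrapositive: b ∉ P.
(7) contrapositive: e ∉ P.

P = {a}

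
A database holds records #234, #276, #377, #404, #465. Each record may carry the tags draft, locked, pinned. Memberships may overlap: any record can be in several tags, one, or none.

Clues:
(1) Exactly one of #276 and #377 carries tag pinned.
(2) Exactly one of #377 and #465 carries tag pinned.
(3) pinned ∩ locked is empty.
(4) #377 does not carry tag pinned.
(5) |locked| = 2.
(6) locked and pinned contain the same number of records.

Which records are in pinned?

pinned = {#276, #465}

From (4): #377 ∉ pinned.
(1) (exactly one): #276 ∈ pinned.
(2) (exactly one): #465 ∈ pinned.
(3) (disjoint): #276 ∉ locked.
(3) (disjoint): #465 ∉ locked.
Suppose #234 ∈ pinned: no assignment then satisfies all the clues, so #234 ∉ pinned.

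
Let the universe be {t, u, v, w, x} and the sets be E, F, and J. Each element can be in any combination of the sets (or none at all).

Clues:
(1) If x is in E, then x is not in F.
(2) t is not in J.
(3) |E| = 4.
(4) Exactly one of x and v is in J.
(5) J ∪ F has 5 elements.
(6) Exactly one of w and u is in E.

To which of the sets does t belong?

t: E, F

From (2): t ∉ J.
Suppose t ∉ E: no assignment then satisfies all the clues, so t ∈ E.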